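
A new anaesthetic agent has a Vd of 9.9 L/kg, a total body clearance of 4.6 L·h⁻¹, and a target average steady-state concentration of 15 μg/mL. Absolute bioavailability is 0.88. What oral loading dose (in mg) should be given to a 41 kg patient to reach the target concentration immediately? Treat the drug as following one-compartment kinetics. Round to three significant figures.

Vd = 9.9 L/kg × 41 kg = 405.9 L
LD = Vd × C / F = 405.9 × 15.00 / 0.88 = 6919 mg

6920 mg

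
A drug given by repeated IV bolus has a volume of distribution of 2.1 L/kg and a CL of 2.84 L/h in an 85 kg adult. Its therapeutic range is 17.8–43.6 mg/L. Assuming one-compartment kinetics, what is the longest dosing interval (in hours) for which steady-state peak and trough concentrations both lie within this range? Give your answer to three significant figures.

56.3 h

Vd(total) = 85 kg × 2.1 L/kg = 178.5 L
k = CL / Vd = 2.840 / 178.5 = 0.01591 h⁻¹
Between IV bolus doses, concentration decays as C = C₀·e^(−kτ), so C_peak/C_trough = e^(kτ).
τ_max = ln(C_peak/C_trough) / k = ln(43.6/17.8) / 0.01591 = 0.8959 / 0.01591 = 56.31 h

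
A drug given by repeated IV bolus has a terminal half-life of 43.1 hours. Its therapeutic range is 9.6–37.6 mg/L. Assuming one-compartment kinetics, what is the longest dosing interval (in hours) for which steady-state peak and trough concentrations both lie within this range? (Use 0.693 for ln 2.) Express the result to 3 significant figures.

k = 0.693 / t½ = 0.693 / 43.1 = 0.01608 h⁻¹
Between IV bolus doses, concentration decays as C = C₀·e^(−kτ), so C_peak/C_trough = e^(kτ).
τ_max = ln(C_peak/C_trough) / k = ln(37.6/9.6) / 0.01608 = 1.365 / 0.01608 = 84.89 h

84.9 h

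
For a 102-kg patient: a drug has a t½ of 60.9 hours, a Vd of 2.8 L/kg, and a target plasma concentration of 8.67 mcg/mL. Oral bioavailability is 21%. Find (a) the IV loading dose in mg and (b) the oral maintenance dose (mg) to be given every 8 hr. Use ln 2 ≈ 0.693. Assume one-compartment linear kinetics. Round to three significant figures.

Vd = 2.8 L/kg × 102 kg = 285.6 L
LD = Vd × C = 285.6 × 8.67 = 2476 mg
CL = 0.693 × Vd / t½ = 0.693 × 285.6 / 60.9 = 3.250 L/h
D = CL × Css × τ / F = 3.250 × 8.67 × 8 / 0.21 = 1073 mg

(a) 2480 mg; (b) 1070 mg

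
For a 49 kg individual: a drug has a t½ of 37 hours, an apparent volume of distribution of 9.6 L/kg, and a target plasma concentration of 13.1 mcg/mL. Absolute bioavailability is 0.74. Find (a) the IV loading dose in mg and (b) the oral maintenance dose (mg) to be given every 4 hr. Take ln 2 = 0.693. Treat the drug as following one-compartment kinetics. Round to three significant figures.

Vd = 9.6 L/kg × 49 kg = 470.4 L
LD = Vd × C = 470.4 × 13.1 = 6162 mg
CL = 0.693 × Vd / t½ = 0.693 × 470.4 / 37 = 8.810 L/h
D = CL × Css × τ / F = 8.810 × 13.1 × 4 / 0.74 = 623.8 mg

(a) 6160 mg; (b) 624 mg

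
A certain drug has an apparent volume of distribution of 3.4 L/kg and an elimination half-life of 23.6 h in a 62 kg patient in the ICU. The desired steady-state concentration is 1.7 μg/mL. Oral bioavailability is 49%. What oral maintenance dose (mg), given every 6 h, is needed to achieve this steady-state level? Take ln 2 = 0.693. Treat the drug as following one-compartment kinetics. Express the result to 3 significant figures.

Total Vd = 3.4 × 62 = 210.8 L
k = 0.693/23.6 = 0.02936 h⁻¹, so CL = k·Vd = 0.02936 × 210.8 = 6.189 L/h
D = CL × Css × τ / F = 6.189 × 1.7 × 6 / 0.49 = 128.8 mg

129 mg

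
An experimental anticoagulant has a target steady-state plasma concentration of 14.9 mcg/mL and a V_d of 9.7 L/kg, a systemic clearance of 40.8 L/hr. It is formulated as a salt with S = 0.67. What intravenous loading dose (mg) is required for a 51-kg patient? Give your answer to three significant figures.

Vd = 9.7 L/kg × 51 kg = 494.7 L
Loading dose depends on Vd (not clearance): it fills the distribution volume.
LD = Vd × C / S = 494.7 × 14.90 / 0.67 = 11000 mg

11000 mg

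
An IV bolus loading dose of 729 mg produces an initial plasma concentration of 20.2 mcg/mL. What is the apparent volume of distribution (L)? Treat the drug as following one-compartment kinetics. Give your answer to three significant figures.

36.1 L

Immediately after an IV bolus, C₀ = Dose / Vd, so Vd = Dose / C₀.
Vd = 729 / 20.2 = 36.09 L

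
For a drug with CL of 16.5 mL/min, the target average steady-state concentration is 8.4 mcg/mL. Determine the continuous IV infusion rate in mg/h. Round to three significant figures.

8.32 mg/h

CL = 16.5 mL/min = 16.5 × 0.06 = 0.9900 L/h
Infusion rate = CL · Css = 0.9900 L/h × 8.4 mg/L = 8.316 mg/h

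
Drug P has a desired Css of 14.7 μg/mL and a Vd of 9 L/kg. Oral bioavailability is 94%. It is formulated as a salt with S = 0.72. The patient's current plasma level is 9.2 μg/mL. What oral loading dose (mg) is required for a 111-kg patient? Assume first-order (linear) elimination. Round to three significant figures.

Vd(total) = 111 kg × 9 L/kg = 999.0 L
Concentration deficit ΔC = 14.7 − 9.2 = 5.500 mg/L
LD = Vd × ΔC / F / S = 999.0 × 5.500 / 0.94 / 0.72 = 8118 mg

8120 mg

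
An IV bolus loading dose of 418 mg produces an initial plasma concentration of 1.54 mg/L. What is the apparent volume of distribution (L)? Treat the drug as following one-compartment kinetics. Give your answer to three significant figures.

271 L

Immediately after an IV bolus, C₀ = Dose / Vd, so Vd = Dose / C₀.
Vd = 418 / 1.54 = 271.4 L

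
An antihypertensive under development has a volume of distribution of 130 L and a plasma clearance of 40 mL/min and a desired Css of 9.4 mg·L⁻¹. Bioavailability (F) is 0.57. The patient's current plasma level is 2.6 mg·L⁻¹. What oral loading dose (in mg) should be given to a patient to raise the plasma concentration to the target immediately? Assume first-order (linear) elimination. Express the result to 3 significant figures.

1550 mg

Concentration deficit ΔC = 9.4 − 2.6 = 6.800 mg/L
LD = Vd × ΔC / F = 130.0 × 6.800 / 0.57 = 1551 mg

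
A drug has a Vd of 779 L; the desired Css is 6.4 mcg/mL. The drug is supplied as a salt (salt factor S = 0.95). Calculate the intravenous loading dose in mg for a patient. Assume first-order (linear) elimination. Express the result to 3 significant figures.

5250 mg

LD = Vd × C / S = 779.0 × 6.400 / 0.95 = 5248 mg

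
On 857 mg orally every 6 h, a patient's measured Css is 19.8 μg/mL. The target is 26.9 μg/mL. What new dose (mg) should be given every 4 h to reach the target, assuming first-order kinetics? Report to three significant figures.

For first-order elimination, Css ∝ F·D/(CL·τ); F and CL are unchanged, so Css ∝ D/τ.
D₂ = D₁ × (Css,target / Css,current) × (τ₂/τ₁) = 857 × (26.9/19.8) × (4/6) = 776.2 mg

776 mg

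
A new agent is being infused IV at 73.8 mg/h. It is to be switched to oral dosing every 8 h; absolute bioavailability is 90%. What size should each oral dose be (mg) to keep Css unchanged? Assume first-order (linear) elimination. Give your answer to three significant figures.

To maintain the same Css, the systemic dosing rate must be unchanged: F·D/τ = infusion rate.
D = rate × τ / F = 73.8 × 8 / 0.9 = 656.0 mg

656 mg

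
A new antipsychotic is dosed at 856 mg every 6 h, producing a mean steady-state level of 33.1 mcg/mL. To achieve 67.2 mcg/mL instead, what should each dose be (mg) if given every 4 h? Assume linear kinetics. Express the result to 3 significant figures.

1160 mg

For first-order elimination, Css ∝ F·D/(CL·τ); F and CL are unchanged, so Css ∝ D/τ.
D₂ = D₁ × (Css,target / Css,current) × (τ₂/τ₁) = 856 × (67.2/33.1) × (4/6) = 1159 mg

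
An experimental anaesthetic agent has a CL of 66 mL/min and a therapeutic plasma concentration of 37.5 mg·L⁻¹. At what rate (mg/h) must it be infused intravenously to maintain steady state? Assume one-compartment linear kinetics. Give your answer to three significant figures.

CL = 66 mL/min × 60/1000 = 3.960 L/h
At steady state, infusion rate equals elimination rate: rate in = CL × Css.
R₀ = 3.960 × 37.5 = 148.5 mg/h

149 mg/h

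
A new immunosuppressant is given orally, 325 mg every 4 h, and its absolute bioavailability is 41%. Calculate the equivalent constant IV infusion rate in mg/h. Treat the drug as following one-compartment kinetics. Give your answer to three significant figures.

Equivalent systemic input: infusion rate = F·D/τ.
Rate = 0.41 × 325 / 4 = 33.31 mg/h

33.3 mg/h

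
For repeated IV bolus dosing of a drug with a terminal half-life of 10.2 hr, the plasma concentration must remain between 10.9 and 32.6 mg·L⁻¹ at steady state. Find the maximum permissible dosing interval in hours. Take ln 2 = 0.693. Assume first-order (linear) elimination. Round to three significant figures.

16.1 h

k = 0.693 / t½ = 0.693 / 10.2 = 0.06794 h⁻¹
Between IV bolus doses, concentration decays as C = C₀·e^(−kτ), so C_peak/C_trough = e^(kτ).
τ_max = ln(C_peak/C_trough) / k = ln(32.6/10.9) / 0.06794 = 1.096 / 0.06794 = 16.13 h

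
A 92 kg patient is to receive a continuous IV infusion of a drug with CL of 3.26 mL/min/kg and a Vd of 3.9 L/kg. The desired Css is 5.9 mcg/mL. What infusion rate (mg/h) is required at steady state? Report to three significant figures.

CL = 3.26 mL/min/kg × 92 kg = 299.9 mL/min = 299.9 × 60/1000 = 17.99 L/h
Vd does not affect the maintenance rate; only clearance governs steady-state input.
Rate = CL × Css = 17.99 × 5.9 = 106.1 mg/h

106 mg/h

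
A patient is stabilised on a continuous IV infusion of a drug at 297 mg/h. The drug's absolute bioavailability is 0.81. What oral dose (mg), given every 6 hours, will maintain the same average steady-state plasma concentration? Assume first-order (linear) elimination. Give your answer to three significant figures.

To maintain the same Css, the systemic dosing rate must be unchanged: F·D/τ = infusion rate.
D = rate × τ / F = 297 × 6 / 0.81 = 2200 mg

2200 mg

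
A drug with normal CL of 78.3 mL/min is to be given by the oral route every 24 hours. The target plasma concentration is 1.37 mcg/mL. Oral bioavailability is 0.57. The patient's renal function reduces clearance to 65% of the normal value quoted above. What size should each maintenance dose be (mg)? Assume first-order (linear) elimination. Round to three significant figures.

Convert clearance: 78.3 mL/min × 60 min/h ÷ 1000 mL/L = 4.698 L/h
Patient clearance = 0.65 × 4.698 = 3.054 L/h
D = CL × Css × τ / F = 3.054 × 1.37 × 24 / 0.57 = 176.2 mg

176 mg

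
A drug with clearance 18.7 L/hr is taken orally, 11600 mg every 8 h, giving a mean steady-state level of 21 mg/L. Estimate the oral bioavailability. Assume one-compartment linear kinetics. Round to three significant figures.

0.271

F·D/τ = CL·Css at steady state → F = CL·Css·τ / D.
F = 18.7 × 21 × 8 / 11600 = 0.271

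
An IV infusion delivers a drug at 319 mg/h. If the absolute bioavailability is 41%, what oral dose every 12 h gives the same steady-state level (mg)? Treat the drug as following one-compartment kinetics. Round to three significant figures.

To maintain the same Css, the systemic dosing rate must be unchanged: F·D/τ = infusion rate.
D = rate × τ / F = 319 × 12 / 0.41 = 9337 mg

9340 mg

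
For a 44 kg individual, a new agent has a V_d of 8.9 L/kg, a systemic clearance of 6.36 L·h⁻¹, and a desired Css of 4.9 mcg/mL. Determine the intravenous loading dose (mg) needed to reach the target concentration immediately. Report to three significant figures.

Vd = 8.9 L/kg × 44 kg = 391.6 L
LD = Vd × C = 391.6 × 4.900 = 1919 mg

1920 mg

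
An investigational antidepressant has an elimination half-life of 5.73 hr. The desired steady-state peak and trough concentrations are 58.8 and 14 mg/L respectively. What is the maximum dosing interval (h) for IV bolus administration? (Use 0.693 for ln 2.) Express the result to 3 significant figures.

11.9 h

k = 0.693 / t½ = 0.693 / 5.73 = 0.1209 h⁻¹
Between IV bolus doses, concentration decays as C = C₀·e^(−kτ), so C_peak/C_trough = e^(kτ).
τ_max = ln(C_peak/C_trough) / k = ln(58.8/14) / 0.1209 = 1.435 / 0.1209 = 11.87 h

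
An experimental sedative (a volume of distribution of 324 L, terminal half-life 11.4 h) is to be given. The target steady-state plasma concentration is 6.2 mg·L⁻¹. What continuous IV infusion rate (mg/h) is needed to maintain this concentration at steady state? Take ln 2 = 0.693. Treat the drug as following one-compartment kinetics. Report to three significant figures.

122 mg/h

CL = 0.693 × Vd / t½ = 0.693 × 324.0 / 11.4 = 19.70 L/h
Infusion rate = CL × Css = 19.70 × 6.2 = 122.1 mg/h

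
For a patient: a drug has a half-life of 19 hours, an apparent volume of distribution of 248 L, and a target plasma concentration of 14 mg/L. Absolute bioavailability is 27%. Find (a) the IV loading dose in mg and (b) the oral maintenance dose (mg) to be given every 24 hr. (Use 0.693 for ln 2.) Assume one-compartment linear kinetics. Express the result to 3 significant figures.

LD = Vd × C = 248.0 × 14 = 3472 mg
CL = 0.693 × Vd / t½ = 0.693 × 248.0 / 19 = 9.045 L/h
D = CL × Css × τ / F = 9.045 × 14 × 24 / 0.27 = 11260 mg

(a) 3470 mg; (b) 11300 mg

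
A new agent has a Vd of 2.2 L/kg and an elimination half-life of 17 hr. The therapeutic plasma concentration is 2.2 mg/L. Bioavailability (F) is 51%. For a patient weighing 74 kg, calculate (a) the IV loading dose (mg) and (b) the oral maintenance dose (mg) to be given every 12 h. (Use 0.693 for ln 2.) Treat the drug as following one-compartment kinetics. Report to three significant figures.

(a) 358 mg; (b) 344 mg

Total Vd = 2.2 × 74 = 162.8 L
LD = Vd × C = 162.8 × 2.2 = 358.2 mg
CL = 0.693 × Vd / t½ = 0.693 × 162.8 / 17 = 6.636 L/h
D = CL × Css × τ / F = 6.636 × 2.2 × 12 / 0.51 = 343.5 mg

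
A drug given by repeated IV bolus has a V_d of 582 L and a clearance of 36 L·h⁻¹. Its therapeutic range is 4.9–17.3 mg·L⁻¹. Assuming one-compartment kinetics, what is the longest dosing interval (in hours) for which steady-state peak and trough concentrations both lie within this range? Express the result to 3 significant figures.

20.4 h

k = CL / Vd = 36.00 / 582.0 = 0.06186 h⁻¹
Between IV bolus doses, concentration decays as C = C₀·e^(−kτ), so C_peak/C_trough = e^(kτ).
τ_max = ln(C_peak/C_trough) / k = ln(17.3/4.9) / 0.06186 = 1.261 / 0.06186 = 20.38 h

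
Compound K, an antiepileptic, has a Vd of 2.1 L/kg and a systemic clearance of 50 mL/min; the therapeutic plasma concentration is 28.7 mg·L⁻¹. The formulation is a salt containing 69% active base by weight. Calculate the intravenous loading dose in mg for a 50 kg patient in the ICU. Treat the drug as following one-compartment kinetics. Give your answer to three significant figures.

Vd = 2.1 L/kg × 50 kg = 105.0 L
LD = Vd × C / S = 105.0 × 28.70 / 0.69 = 4367 mg

4370 mg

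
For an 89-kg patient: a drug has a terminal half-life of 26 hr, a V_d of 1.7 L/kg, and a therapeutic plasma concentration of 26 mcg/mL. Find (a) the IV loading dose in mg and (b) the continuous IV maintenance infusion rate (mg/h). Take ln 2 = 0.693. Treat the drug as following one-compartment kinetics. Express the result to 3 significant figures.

(a) 3930 mg; (b) 105 mg/h

Vd = 1.7 L/kg × 89 kg = 151.3 L
LD = Vd × C = 151.3 × 26 = 3934 mg
CL = 0.693 × Vd / t½ = 0.693 × 151.3 / 26 = 4.033 L/h
Infusion rate = CL × Css = 4.033 × 26 = 104.9 mg/h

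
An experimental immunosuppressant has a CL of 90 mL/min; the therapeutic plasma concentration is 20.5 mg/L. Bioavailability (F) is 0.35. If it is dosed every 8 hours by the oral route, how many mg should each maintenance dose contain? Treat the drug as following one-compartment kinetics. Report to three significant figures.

CL = 90 mL/min = 90 × 0.06 = 5.400 L/h
D = CL × Css × τ / F = 5.400 × 20.5 × 8 / 0.35 = 2530 mg

2530 mg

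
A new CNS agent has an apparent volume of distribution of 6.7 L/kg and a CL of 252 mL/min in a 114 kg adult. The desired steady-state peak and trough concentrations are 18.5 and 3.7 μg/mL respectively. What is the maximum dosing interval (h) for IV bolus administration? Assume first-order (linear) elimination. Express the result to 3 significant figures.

Vd(total) = 114 kg × 6.7 L/kg = 763.8 L
CL = 252 mL/min = 252 × 0.06 = 15.12 L/h
k = CL / Vd = 15.12 / 763.8 = 0.01980 h⁻¹
Between IV bolus doses, concentration decays as C = C₀·e^(−kτ), so C_peak/C_trough = e^(kτ).
τ_max = ln(C_peak/C_trough) / k = ln(18.5/3.7) / 0.01980 = 1.609 / 0.01980 = 81.26 h

81.3 h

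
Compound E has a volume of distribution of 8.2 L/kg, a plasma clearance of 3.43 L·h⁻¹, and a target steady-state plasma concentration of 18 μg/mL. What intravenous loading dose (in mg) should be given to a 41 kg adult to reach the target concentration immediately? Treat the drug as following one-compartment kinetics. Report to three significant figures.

Vd = 8.2 L/kg × 41 kg = 336.2 L
LD = Vd × C = 336.2 × 18.00 = 6052 mg

6050 mg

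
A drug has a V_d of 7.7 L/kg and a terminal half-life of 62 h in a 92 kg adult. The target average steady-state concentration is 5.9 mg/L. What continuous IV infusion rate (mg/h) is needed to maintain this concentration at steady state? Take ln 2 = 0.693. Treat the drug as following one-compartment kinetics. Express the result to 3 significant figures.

46.7 mg/h

Vd = 7.7 L/kg × 92 kg = 708.4 L
CL = ln 2 · Vd / t½ = 0.693 × 708.4 / 62 = 7.918 L/h
Infusion rate = CL × Css = 7.918 × 5.9 = 46.72 mg/h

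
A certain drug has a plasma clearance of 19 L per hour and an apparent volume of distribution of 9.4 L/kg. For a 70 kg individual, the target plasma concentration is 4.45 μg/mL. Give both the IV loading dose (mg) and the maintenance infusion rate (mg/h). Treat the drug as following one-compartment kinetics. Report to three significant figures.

Vd = 9.4 L/kg × 70 kg = 658.0 L
Loading: fill Vd to C_target → 658.0 L × 4.45 mg/L = 2928 mg
Maintenance: replace elimination → rate = CL × Css = 19.00 × 4.45 = 84.55 mg/h

(a) 2930 mg; (b) 84.6 mg/h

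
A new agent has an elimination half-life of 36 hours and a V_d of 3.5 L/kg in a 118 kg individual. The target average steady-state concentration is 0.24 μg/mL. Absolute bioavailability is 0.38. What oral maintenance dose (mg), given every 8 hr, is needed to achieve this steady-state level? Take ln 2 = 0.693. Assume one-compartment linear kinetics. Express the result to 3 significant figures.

Vd = 3.5 L/kg × 118 kg = 413.0 L
k = 0.693/36 = 0.01925 h⁻¹, so CL = k·Vd = 0.01925 × 413.0 = 7.950 L/h
D = CL × Css × τ / F = 7.950 × 0.24 × 8 / 0.38 = 40.17 mg

40.2 mg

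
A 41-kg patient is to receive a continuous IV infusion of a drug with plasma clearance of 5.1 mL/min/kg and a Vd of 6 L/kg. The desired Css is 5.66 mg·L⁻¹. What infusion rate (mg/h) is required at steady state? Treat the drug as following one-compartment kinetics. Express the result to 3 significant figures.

71.0 mg/h

CL = 5.1 mL/min/kg × 41 kg = 209.1 mL/min = 209.1 × 60/1000 = 12.55 L/h
At steady state, infusion rate equals elimination rate: rate in = CL × Css.
Rate = CL × Css = 12.55 × 5.66 = 71.03 mg/h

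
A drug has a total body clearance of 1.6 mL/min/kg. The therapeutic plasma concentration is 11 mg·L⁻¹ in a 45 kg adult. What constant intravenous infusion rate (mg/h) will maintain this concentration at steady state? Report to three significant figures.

47.5 mg/h

CL = 1.6 mL/min/kg × 45 kg = 72.00 mL/min = 72.00 × 60/1000 = 4.320 L/h
At steady state, infusion rate equals elimination rate: rate in = CL × Css.
R₀ = 4.320 × 11 = 47.52 mg/h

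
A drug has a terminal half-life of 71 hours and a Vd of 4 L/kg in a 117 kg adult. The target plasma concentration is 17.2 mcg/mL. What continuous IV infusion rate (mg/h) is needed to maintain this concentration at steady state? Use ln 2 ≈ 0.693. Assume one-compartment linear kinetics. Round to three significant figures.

Total Vd = 4 × 117 = 468.0 L
CL = 0.693 × Vd / t½ = 0.693 × 468.0 / 71 = 4.568 L/h
Infusion rate = CL × Css = 4.568 × 17.2 = 78.57 mg/h

78.6 mg/h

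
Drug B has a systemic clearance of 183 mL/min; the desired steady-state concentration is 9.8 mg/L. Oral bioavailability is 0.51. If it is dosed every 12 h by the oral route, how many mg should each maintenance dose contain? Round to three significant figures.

2530 mg

Convert clearance: 183 mL/min × 60 min/h ÷ 1000 mL/L = 10.98 L/h
At steady state, dose per interval replaces the amount cleared in that interval: F·D/τ = CL·Css.
D = CL × Css × τ / F = 10.98 × 9.8 × 12 / 0.51 = 2532 mg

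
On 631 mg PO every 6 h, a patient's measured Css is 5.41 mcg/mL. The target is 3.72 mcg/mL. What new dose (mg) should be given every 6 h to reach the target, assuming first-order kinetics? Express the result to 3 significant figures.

With linear kinetics, Css is proportional to dose rate (D/τ) at fixed clearance.
D₂ = D₁ × (Css,target / Css,current) = 631 × 3.72/5.41 = 433.9 mg

434 mg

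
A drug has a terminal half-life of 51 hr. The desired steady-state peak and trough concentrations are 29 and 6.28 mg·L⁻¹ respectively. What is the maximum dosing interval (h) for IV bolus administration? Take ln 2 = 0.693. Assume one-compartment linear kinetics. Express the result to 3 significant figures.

113 h

k = 0.693 / t½ = 0.693 / 51 = 0.01359 h⁻¹
Between IV bolus doses, concentration decays as C = C₀·e^(−kτ), so C_peak/C_trough = e^(kτ).
τ_max = ln(C_peak/C_trough) / k = ln(29/6.28) / 0.01359 = 1.530 / 0.01359 = 112.6 h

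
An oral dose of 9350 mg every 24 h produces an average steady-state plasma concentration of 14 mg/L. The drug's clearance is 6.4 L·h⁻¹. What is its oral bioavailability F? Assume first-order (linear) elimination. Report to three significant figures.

F·D/τ = CL·Css at steady state → F = CL·Css·τ / D.
F = 6.4 × 14 × 24 / 9350 = 0.230

0.230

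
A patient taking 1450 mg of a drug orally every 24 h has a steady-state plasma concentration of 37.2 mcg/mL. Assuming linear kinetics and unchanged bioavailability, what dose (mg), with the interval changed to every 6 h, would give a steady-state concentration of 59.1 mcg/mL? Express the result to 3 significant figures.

With linear kinetics, Css is proportional to dose rate (D/τ) at fixed clearance.
D₂ = D₁ × (Css,target / Css,current) × (τ₂/τ₁) = 1450 × (59.1/37.2) × (6/24) = 575.9 mg

576 mg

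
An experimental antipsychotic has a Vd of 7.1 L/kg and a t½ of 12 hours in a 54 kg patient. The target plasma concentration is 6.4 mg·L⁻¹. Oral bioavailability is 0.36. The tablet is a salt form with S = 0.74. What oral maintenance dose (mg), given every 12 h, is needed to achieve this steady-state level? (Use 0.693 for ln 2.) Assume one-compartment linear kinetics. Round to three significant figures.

Vd = 7.1 L/kg × 54 kg = 383.4 L
CL = 0.693 × Vd / t½ = 0.693 × 383.4 / 12 = 22.14 L/h
D = CL × Css × τ / F / S = 22.14 × 6.4 × 12 / 0.36 / 0.74 = 6383 mg

6380 mg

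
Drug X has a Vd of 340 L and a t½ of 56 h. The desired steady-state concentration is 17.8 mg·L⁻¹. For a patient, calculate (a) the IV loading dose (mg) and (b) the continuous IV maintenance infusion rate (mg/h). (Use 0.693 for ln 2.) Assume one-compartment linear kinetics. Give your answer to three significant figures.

(a) 6050 mg; (b) 74.9 mg/h

LD = Vd × C = 340.0 × 17.8 = 6052 mg
CL = 0.693 × Vd / t½ = 0.693 × 340.0 / 56 = 4.208 L/h
Infusion rate = CL × Css = 4.208 × 17.8 = 74.90 mg/h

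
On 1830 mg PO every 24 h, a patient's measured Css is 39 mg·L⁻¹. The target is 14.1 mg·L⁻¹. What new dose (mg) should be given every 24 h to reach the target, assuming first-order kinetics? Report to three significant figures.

With linear kinetics, Css is proportional to dose rate (D/τ) at fixed clearance.
D₂ = D₁ × (Css,target / Css,current) = 1830 × 14.1/39 = 661.6 mg

662 mg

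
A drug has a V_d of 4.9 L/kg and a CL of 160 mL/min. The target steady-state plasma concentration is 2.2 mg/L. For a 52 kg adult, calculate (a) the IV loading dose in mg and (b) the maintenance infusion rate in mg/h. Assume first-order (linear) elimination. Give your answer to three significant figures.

(a) 561 mg; (b) 21.1 mg/h

Total Vd = 4.9 × 52 = 254.8 L
LD = Vd · C_target = 254.8 × 2.2 = 560.6 mg
Convert clearance: 160 mL/min × 60 min/h ÷ 1000 mL/L = 9.600 L/h
Maintenance infusion rate = CL × Css = 9.600 × 2.2 = 21.12 mg/h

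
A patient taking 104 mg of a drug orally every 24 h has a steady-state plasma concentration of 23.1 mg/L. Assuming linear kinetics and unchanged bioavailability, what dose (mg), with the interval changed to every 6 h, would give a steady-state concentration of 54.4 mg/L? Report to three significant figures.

For first-order elimination, Css ∝ F·D/(CL·τ); F and CL are unchanged, so Css ∝ D/τ.
D₂ = D₁ × (Css,target / Css,current) × (τ₂/τ₁) = 104 × (54.4/23.1) × (6/24) = 61.23 mg

61.2 mg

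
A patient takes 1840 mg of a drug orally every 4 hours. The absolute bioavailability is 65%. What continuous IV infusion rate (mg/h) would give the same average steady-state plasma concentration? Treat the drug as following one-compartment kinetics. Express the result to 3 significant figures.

Equivalent systemic input: infusion rate = F·D/τ.
Rate = 0.65 × 1840 / 4 = 299.0 mg/h

299 mg/h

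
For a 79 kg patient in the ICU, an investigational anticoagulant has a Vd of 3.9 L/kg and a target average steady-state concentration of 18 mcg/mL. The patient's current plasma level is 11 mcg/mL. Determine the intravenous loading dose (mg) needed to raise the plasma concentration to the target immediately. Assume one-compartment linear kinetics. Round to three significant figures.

2160 mg

Vd = 3.9 L/kg × 79 kg = 308.1 L
Concentration deficit ΔC = 18 − 11 = 7.000 mg/L
LD = Vd × ΔC = 308.1 × 7.000 = 2157 mg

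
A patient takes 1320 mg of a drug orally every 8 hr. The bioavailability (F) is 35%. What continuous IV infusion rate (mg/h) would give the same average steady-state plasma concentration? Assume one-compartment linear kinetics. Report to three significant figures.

Equivalent systemic input: infusion rate = F·D/τ.
Rate = 0.35 × 1320 / 8 = 57.75 mg/h

57.8 mg/h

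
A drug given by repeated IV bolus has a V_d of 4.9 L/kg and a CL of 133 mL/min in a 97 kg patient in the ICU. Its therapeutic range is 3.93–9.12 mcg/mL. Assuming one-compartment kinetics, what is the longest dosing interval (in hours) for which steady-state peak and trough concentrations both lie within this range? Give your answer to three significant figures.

50.1 h

Vd(total) = 97 kg × 4.9 L/kg = 475.3 L
CL = 133 mL/min = 133 × 0.06 = 7.980 L/h
k = CL / Vd = 7.980 / 475.3 = 0.01679 h⁻¹
Between IV bolus doses, concentration decays as C = C₀·e^(−kτ), so C_peak/C_trough = e^(kτ).
τ_max = ln(C_peak/C_trough) / k = ln(9.12/3.93) / 0.01679 = 0.8418 / 0.01679 = 50.14 h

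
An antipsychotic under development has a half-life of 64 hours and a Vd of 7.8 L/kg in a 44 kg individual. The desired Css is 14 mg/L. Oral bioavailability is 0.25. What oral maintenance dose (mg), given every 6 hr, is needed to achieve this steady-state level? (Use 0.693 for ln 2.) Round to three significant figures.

Vd(total) = 44 kg × 7.8 L/kg = 343.2 L
CL = ln 2 · Vd / t½ = 0.693 × 343.2 / 64 = 3.716 L/h
D = CL × Css × τ / F = 3.716 × 14 × 6 / 0.25 = 1249 mg

1250 mg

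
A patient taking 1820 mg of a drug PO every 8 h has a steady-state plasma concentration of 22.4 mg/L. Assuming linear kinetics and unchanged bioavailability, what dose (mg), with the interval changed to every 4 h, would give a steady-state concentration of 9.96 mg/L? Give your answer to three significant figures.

For first-order elimination, Css ∝ F·D/(CL·τ); F and CL are unchanged, so Css ∝ D/τ.
D₂ = D₁ × (Css,target / Css,current) × (τ₂/τ₁) = 1820 × (9.96/22.4) × (4/8) = 404.6 mg

405 mg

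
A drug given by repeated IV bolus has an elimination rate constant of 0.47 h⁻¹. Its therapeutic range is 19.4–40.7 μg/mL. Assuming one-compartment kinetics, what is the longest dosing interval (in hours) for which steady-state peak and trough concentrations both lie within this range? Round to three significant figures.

1.58 h

Between IV bolus doses, concentration decays as C = C₀·e^(−kτ), so C_peak/C_trough = e^(kτ).
τ_max = ln(C_peak/C_trough) / k = ln(40.7/19.4) / 0.4700 = 0.7410 / 0.4700 = 1.577 h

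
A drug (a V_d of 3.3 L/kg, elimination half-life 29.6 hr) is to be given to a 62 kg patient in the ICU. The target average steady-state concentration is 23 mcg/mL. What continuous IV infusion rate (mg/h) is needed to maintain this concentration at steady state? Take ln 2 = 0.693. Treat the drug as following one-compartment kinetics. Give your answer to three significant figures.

110 mg/h

Vd(total) = 62 kg × 3.3 L/kg = 204.6 L
CL = ln 2 · Vd / t½ = 0.693 × 204.6 / 29.6 = 4.790 L/h
Infusion rate = CL × Css = 4.790 × 23 = 110.2 mg/h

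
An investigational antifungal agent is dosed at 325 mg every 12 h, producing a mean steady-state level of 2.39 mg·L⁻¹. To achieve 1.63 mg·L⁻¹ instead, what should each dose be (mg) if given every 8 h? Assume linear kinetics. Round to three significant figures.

For first-order elimination, Css ∝ F·D/(CL·τ); F and CL are unchanged, so Css ∝ D/τ.
D₂ = D₁ × (Css,target / Css,current) × (τ₂/τ₁) = 325 × (1.63/2.39) × (8/12) = 147.8 mg

148 mg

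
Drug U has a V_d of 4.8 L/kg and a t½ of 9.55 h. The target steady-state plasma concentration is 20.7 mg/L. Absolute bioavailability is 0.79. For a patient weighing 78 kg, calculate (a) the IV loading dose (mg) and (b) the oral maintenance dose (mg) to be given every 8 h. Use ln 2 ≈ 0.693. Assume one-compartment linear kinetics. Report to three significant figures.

Vd(total) = 78 kg × 4.8 L/kg = 374.4 L
LD = Vd × C = 374.4 × 20.7 = 7750 mg
CL = 0.693 × Vd / t½ = 0.693 × 374.4 / 9.55 = 27.17 L/h
D = CL × Css × τ / F = 27.17 × 20.7 × 8 / 0.79 = 5695 mg

(a) 7750 mg; (b) 5700 mg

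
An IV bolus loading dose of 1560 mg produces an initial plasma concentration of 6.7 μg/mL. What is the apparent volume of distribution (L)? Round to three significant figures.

233 L

Immediately after an IV bolus, C₀ = Dose / Vd, so Vd = Dose / C₀.
Vd = 1560 / 6.7 = 232.8 L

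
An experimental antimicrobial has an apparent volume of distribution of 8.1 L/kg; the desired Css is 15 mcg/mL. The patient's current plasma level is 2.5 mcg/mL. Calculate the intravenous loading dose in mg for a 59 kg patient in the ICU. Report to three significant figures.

5970 mg

Vd(total) = 59 kg × 8.1 L/kg = 477.9 L
The loading dose fills Vd to the target concentration.
Concentration deficit ΔC = 15 − 2.5 = 12.50 mg/L
LD = Vd × ΔC = 477.9 × 12.50 = 5974 mg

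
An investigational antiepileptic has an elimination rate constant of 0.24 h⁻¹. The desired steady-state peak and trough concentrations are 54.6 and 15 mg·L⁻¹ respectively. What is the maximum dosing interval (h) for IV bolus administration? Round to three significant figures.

5.38 h

Between IV bolus doses, concentration decays as C = C₀·e^(−kτ), so C_peak/C_trough = e^(kτ).
τ_max = ln(C_peak/C_trough) / k = ln(54.6/15) / 0.2400 = 1.292 / 0.2400 = 5.383 h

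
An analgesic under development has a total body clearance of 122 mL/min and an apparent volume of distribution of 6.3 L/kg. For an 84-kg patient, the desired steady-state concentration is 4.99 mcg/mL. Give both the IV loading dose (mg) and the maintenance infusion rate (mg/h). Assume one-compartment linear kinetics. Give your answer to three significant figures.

Vd = 6.3 L/kg × 84 kg = 529.2 L
Loading dose = Vd × C = 529.2 × 4.99 = 2641 mg
CL = 122 mL/min × 60/1000 = 7.320 L/h
Maintenance: replace elimination → rate = CL × Css = 7.320 × 4.99 = 36.53 mg/h

(a) 2640 mg; (b) 36.5 mg/h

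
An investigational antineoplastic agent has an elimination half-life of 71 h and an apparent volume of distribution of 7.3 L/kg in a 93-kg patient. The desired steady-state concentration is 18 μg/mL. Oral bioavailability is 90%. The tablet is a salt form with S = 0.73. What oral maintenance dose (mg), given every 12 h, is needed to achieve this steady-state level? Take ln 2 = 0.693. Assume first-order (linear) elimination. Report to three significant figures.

2180 mg

Vd = 7.3 L/kg × 93 kg = 678.9 L
CL = 0.693 × Vd / t½ = 0.693 × 678.9 / 71 = 6.626 L/h
D = CL × Css × τ / F / S = 6.626 × 18 × 12 / 0.9 / 0.73 = 2178 mg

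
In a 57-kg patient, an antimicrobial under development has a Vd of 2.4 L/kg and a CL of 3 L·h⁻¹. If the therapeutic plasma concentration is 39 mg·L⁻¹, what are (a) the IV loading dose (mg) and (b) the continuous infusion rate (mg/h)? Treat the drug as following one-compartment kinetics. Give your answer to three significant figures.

(a) 5340 mg; (b) 117 mg/h

Vd = 2.4 L/kg × 57 kg = 136.8 L
Loading dose = Vd × C = 136.8 × 39 = 5335 mg
Infusion rate = 3.000 L/h × 39 mg/L = 117.0 mg/h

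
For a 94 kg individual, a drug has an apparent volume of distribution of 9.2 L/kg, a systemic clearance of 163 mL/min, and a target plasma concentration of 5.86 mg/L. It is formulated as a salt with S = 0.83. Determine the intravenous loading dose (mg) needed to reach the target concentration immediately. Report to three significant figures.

Vd(total) = 94 kg × 9.2 L/kg = 864.8 L
LD = Vd × C / S = 864.8 × 5.860 / 0.83 = 6106 mg

6110 mg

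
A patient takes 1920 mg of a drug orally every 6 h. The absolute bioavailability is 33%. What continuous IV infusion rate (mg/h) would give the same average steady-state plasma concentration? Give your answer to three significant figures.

Equivalent systemic input: infusion rate = F·D/τ.
Rate = 0.33 × 1920 / 6 = 105.6 mg/h

106 mg/h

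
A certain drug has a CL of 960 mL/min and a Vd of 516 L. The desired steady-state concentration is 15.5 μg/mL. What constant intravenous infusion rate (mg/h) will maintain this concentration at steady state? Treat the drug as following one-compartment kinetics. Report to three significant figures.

CL = 960 mL/min × 60/1000 = 57.60 L/h
Maintenance depends on clearance, not Vd — rate in must match rate out.
Infusion rate = CL · Css = 57.60 L/h × 15.5 mg/L = 892.8 mg/h

893 mg/h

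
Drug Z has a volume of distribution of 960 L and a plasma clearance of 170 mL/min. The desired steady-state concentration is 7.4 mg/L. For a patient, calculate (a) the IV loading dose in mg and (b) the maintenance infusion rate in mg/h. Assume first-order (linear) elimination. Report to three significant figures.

Loading dose = Vd × C = 960.0 × 7.4 = 7104 mg
CL = 170 mL/min = 170 × 0.06 = 10.20 L/h
Infusion rate = 10.20 L/h × 7.4 mg/L = 75.48 mg/h

(a) 7100 mg; (b) 75.5 mg/h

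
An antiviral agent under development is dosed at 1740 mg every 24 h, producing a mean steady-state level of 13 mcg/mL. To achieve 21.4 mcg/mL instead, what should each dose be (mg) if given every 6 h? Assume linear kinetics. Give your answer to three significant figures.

716 mg

With linear kinetics, Css is proportional to dose rate (D/τ) at fixed clearance.
D₂ = D₁ × (Css,target / Css,current) × (τ₂/τ₁) = 1740 × (21.4/13) × (6/24) = 716.1 mg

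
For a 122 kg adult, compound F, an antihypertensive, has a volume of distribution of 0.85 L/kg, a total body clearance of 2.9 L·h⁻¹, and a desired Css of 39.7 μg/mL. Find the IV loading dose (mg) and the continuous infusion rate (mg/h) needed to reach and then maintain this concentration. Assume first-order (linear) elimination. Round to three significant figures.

(a) 4120 mg; (b) 115 mg/h

Vd(total) = 122 kg × 0.85 L/kg = 103.7 L
LD = Vd · C_target = 103.7 × 39.7 = 4117 mg
Infusion rate = 2.900 L/h × 39.7 mg/L = 115.1 mg/h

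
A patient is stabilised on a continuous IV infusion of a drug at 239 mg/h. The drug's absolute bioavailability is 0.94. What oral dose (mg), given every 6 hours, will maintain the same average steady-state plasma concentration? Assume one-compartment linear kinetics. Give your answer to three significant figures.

1530 mg

To maintain the same Css, the systemic dosing rate must be unchanged: F·D/τ = infusion rate.
D = rate × τ / F = 239 × 6 / 0.94 = 1526 mg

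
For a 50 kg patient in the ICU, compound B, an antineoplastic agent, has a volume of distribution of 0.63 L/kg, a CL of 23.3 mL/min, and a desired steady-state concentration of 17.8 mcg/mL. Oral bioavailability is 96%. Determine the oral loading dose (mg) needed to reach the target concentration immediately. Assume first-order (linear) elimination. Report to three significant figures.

Vd(total) = 50 kg × 0.63 L/kg = 31.50 L
Loading dose depends on Vd (not clearance): it fills the distribution volume.
LD = Vd × C / F = 31.50 × 17.80 / 0.96 = 584.1 mg

584 mg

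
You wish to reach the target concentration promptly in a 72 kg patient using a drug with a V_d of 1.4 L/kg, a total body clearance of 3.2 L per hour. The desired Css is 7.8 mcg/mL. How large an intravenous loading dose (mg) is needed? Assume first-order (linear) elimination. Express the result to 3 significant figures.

786 mg

Vd(total) = 72 kg × 1.4 L/kg = 100.8 L
LD is governed by Vd — clearance does not enter the loading-dose calculation.
LD = Vd × C = 100.8 × 7.800 = 786.2 mg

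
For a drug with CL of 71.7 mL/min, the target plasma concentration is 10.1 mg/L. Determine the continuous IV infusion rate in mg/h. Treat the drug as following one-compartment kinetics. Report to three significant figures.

Convert clearance: 71.7 mL/min × 60 min/h ÷ 1000 mL/L = 4.302 L/h
Infusion rate = CL · Css = 4.302 L/h × 10.1 mg/L = 43.45 mg/h

43.5 mg/h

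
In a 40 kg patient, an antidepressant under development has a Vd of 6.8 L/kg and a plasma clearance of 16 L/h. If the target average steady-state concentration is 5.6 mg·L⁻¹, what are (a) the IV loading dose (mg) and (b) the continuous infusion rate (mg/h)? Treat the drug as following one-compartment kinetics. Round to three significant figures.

(a) 1520 mg; (b) 89.6 mg/h

Vd = 6.8 L/kg × 40 kg = 272.0 L
Loading: fill Vd to C_target → 272.0 L × 5.6 mg/L = 1523 mg
Infusion rate = 16.00 L/h × 5.6 mg/L = 89.60 mg/h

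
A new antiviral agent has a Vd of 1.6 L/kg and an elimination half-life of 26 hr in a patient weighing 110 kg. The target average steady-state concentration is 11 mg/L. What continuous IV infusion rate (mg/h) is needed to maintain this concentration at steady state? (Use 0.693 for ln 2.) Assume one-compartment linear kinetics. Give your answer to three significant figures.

Vd = 1.6 L/kg × 110 kg = 176.0 L
CL = 0.693 × Vd / t½ = 0.693 × 176.0 / 26 = 4.691 L/h
Infusion rate = CL × Css = 4.691 × 11 = 51.60 mg/h

51.6 mg/h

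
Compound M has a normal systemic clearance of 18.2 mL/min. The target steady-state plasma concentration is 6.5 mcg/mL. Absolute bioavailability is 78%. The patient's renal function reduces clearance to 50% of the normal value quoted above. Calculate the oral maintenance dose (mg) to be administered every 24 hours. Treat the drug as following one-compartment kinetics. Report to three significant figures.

109 mg

CL = 18.2 mL/min = 18.2 × 0.06 = 1.092 L/h
Patient clearance = 0.5 × 1.092 = 0.5460 L/h
D = CL × Css × τ / F = 0.5460 × 6.5 × 24 / 0.78 = 109.2 mg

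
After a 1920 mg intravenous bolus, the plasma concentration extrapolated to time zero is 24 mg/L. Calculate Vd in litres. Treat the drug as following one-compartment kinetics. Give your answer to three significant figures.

Immediately after an IV bolus, C₀ = Dose / Vd, so Vd = Dose / C₀.
Vd = 1920 / 24 = 80.00 L

80.0 L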